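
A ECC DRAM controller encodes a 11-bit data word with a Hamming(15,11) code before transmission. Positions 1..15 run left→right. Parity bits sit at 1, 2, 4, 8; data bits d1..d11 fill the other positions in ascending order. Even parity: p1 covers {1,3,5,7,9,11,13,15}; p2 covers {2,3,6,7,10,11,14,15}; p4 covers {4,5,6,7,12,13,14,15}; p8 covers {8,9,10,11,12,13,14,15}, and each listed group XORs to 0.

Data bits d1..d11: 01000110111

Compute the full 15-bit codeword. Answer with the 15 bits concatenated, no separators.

Place data at non-parity positions: p1 p2 0 p4 1 0 0 p8 0 1 1 0 1 1 1
p1 (pos 1,3,5,7,9,11,13,15): XOR of data positions = 0⊕1⊕0⊕0⊕1⊕1⊕1 = 0
p2 (pos 2,3,6,7,10,11,14,15): XOR of data positions = 0⊕0⊕0⊕1⊕1⊕1⊕1 = 0
p4 (pos 4,5,6,7,12,13,14,15): XOR of data positions = 1⊕0⊕0⊕0⊕1⊕1⊕1 = 0
p8 (pos 8,9,10,11,12,13,14,15): XOR of data positions = 0⊕1⊕1⊕0⊕1⊕1⊕1 = 1
Codeword: 000010010110111

000010010110111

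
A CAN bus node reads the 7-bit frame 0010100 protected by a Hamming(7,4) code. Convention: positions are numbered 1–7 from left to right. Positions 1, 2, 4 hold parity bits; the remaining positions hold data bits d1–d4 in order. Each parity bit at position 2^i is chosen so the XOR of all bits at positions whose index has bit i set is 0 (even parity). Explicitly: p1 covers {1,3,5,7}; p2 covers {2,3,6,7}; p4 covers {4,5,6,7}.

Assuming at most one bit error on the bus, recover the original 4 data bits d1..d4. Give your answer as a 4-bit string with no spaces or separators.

s1 (pos 1,3,5,7): 0⊕1⊕1⊕0 = 0
s2 (pos 2,3,6,7): 0⊕1⊕0⊕0 = 1
s4 (pos 4,5,6,7): 0⊕1⊕0⊕0 = 1
Syndrome s4…s1 = 110 → error at position 6.
Flip position 6: 0010100 → 0010110
Read data bits from positions 3,5,6,7: 1110

1110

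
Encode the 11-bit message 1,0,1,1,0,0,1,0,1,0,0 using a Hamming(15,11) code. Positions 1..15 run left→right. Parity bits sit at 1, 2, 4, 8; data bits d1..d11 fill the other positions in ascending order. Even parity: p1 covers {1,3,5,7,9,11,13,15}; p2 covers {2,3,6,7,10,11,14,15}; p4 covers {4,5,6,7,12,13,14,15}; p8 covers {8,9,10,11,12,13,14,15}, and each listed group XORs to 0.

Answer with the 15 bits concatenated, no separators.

001101100010100

Place data at non-parity positions: p1 p2 1 p4 0 1 1 p8 0 0 1 0 1 0 0
p1 (pos 1,3,5,7,9,11,13,15): XOR of data positions = 1⊕0⊕1⊕0⊕1⊕1⊕0 = 0
p2 (pos 2,3,6,7,10,11,14,15): XOR of data positions = 1⊕1⊕1⊕0⊕1⊕0⊕0 = 0
p4 (pos 4,5,6,7,12,13,14,15): XOR of data positions = 0⊕1⊕1⊕0⊕1⊕0⊕0 = 1
p8 (pos 8,9,10,11,12,13,14,15): XOR of data positions = 0⊕0⊕1⊕0⊕1⊕0⊕0 = 0
Codeword: 001101100010100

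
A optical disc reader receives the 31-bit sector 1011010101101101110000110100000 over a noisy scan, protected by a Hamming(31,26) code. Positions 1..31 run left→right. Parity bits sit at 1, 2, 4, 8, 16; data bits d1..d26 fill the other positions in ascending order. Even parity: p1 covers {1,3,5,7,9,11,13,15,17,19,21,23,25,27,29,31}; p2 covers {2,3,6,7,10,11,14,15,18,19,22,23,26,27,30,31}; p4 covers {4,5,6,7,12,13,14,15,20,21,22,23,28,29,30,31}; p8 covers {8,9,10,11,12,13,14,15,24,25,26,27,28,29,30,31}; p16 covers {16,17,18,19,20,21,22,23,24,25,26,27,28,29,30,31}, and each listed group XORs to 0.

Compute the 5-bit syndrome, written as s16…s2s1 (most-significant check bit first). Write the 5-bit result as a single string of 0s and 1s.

s1 (pos 1,3,5,7,9,11,13,15,17,19,21,23,25,27,29,31): 1⊕1⊕0⊕0⊕0⊕1⊕1⊕0⊕1⊕0⊕0⊕1⊕0⊕0⊕0⊕0 = 0
s2 (pos 2,3,6,7,10,11,14,15,18,19,22,23,26,27,30,31): 0⊕1⊕1⊕0⊕1⊕1⊕1⊕0⊕1⊕0⊕0⊕1⊕1⊕0⊕0⊕0 = 0
s4 (pos 4,5,6,7,12,13,14,15,20,21,22,23,28,29,30,31): 1⊕0⊕1⊕0⊕0⊕1⊕1⊕0⊕0⊕0⊕0⊕1⊕0⊕0⊕0⊕0 = 1
s8 (pos 8,9,10,11,12,13,14,15,24,25,26,27,28,29,30,31): 1⊕0⊕1⊕1⊕0⊕1⊕1⊕0⊕1⊕0⊕1⊕0⊕0⊕0⊕0⊕0 = 1
s16 (pos 16,17,18,19,20,21,22,23,24,25,26,27,28,29,30,31): 1⊕1⊕1⊕0⊕0⊕0⊕0⊕1⊕1⊕0⊕1⊕0⊕0⊕0⊕0⊕0 = 0
Syndrome s16…s1 = 01100 → error at position 12.

01100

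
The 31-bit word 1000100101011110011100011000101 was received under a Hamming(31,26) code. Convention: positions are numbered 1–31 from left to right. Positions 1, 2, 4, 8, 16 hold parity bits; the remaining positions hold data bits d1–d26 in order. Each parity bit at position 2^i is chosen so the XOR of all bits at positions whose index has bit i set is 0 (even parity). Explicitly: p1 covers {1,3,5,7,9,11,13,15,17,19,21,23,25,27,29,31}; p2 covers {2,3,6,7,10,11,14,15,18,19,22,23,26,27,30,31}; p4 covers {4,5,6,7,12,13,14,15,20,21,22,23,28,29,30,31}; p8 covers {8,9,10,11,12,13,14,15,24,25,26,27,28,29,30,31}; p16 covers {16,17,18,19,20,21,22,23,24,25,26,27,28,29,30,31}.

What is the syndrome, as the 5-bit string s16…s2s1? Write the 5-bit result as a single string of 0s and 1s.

10000

s1 (pos 1,3,5,7,9,11,13,15,17,19,21,23,25,27,29,31): 1⊕0⊕1⊕0⊕0⊕0⊕1⊕1⊕0⊕1⊕0⊕0⊕1⊕0⊕1⊕1 = 0
s2 (pos 2,3,6,7,10,11,14,15,18,19,22,23,26,27,30,31): 0⊕0⊕0⊕0⊕1⊕0⊕1⊕1⊕1⊕1⊕0⊕0⊕0⊕0⊕0⊕1 = 0
s4 (pos 4,5,6,7,12,13,14,15,20,21,22,23,28,29,30,31): 0⊕1⊕0⊕0⊕1⊕1⊕1⊕1⊕1⊕0⊕0⊕0⊕0⊕1⊕0⊕1 = 0
s8 (pos 8,9,10,11,12,13,14,15,24,25,26,27,28,29,30,31): 1⊕0⊕1⊕0⊕1⊕1⊕1⊕1⊕1⊕1⊕0⊕0⊕0⊕1⊕0⊕1 = 0
s16 (pos 16,17,18,19,20,21,22,23,24,25,26,27,28,29,30,31): 0⊕0⊕1⊕1⊕1⊕0⊕0⊕0⊕1⊕1⊕0⊕0⊕0⊕1⊕0⊕1 = 1
Syndrome s16…s1 = 10000 → error at position 16.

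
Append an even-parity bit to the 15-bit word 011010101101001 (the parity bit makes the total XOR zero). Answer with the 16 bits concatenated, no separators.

0110101011010010

XOR of the 15 data bits: 0⊕1⊕1⊕0⊕1⊕0⊕1⊕0⊕1⊕1⊕0⊕1⊕0⊕0⊕1 = 0
Parity bit = 0 (so all 16 bits XOR to 0).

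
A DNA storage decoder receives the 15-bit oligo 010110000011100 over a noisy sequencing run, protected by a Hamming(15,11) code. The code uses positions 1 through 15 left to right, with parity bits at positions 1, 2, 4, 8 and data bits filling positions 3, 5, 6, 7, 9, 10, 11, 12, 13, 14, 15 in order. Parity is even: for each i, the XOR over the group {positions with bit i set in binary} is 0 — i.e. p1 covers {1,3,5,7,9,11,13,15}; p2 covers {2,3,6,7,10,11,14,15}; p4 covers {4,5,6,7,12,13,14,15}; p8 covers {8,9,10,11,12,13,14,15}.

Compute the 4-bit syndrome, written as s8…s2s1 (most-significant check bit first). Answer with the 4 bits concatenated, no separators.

1001

s1 (pos 1,3,5,7,9,11,13,15): 0⊕0⊕1⊕0⊕0⊕1⊕1⊕0 = 1
s2 (pos 2,3,6,7,10,11,14,15): 1⊕0⊕0⊕0⊕0⊕1⊕0⊕0 = 0
s4 (pos 4,5,6,7,12,13,14,15): 1⊕1⊕0⊕0⊕1⊕1⊕0⊕0 = 0
s8 (pos 8,9,10,11,12,13,14,15): 0⊕0⊕0⊕1⊕1⊕1⊕0⊕0 = 1
Syndrome s8…s1 = 1001 → error at position 9.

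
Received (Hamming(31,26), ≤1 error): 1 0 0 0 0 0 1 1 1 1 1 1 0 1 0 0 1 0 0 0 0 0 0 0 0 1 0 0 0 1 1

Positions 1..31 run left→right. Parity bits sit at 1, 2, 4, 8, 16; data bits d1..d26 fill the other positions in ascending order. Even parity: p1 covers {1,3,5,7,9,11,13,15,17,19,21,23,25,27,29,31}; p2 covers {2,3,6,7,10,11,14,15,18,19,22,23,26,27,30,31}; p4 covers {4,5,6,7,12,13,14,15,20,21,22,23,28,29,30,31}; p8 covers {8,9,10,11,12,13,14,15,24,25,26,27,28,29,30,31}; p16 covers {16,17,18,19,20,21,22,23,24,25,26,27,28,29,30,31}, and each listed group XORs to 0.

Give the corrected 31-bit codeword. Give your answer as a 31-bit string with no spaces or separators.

s1 (pos 1,3,5,7,9,11,13,15,17,19,21,23,25,27,29,31): 1⊕0⊕0⊕1⊕1⊕1⊕0⊕0⊕1⊕0⊕0⊕0⊕0⊕0⊕0⊕1 = 0
s2 (pos 2,3,6,7,10,11,14,15,18,19,22,23,26,27,30,31): 0⊕0⊕0⊕1⊕1⊕1⊕1⊕0⊕0⊕0⊕0⊕0⊕1⊕0⊕1⊕1 = 1
s4 (pos 4,5,6,7,12,13,14,15,20,21,22,23,28,29,30,31): 0⊕0⊕0⊕1⊕1⊕0⊕1⊕0⊕0⊕0⊕0⊕0⊕0⊕0⊕1⊕1 = 1
s8 (pos 8,9,10,11,12,13,14,15,24,25,26,27,28,29,30,31): 1⊕1⊕1⊕1⊕1⊕0⊕1⊕0⊕0⊕0⊕1⊕0⊕0⊕0⊕1⊕1 = 1
s16 (pos 16,17,18,19,20,21,22,23,24,25,26,27,28,29,30,31): 0⊕1⊕0⊕0⊕0⊕0⊕0⊕0⊕0⊕0⊕1⊕0⊕0⊕0⊕1⊕1 = 0
Syndrome s16…s1 = 01110 → error at position 14.
Flip position 14: 1000001111110100100000000100011 → 1000001111110000100000000100011

1000001111110000100000000100011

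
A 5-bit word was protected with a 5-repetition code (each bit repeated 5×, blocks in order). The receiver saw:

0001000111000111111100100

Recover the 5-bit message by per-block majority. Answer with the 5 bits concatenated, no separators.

01010

Block 1 (00010): 1 one → 0
Block 2 (00111): 3 ones → 1
Block 3 (00011): 2 ones → 0
Block 4 (11111): 5 ones → 1
Block 5 (00100): 1 one → 0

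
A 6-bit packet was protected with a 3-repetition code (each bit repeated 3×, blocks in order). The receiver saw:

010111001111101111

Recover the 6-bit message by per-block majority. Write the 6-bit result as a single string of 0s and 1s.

010111

Block 1 (010): 1 one → 0
Block 2 (111): 3 ones → 1
Block 3 (001): 1 one → 0
Block 4 (111): 3 ones → 1
Block 5 (101): 2 ones → 1
Block 6 (111): 3 ones → 1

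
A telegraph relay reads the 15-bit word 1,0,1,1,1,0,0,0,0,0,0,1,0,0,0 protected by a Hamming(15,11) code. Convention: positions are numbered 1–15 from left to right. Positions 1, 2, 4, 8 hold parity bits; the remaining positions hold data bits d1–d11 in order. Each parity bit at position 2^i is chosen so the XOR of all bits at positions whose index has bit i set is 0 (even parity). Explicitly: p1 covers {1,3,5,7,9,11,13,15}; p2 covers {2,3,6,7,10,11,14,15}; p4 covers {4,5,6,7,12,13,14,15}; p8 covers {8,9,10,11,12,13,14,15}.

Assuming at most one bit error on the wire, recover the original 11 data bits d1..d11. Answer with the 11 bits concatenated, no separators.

s1 (pos 1,3,5,7,9,11,13,15): 1⊕1⊕1⊕0⊕0⊕0⊕0⊕0 = 1
s2 (pos 2,3,6,7,10,11,14,15): 0⊕1⊕0⊕0⊕0⊕0⊕0⊕0 = 1
s4 (pos 4,5,6,7,12,13,14,15): 1⊕1⊕0⊕0⊕1⊕0⊕0⊕0 = 1
s8 (pos 8,9,10,11,12,13,14,15): 0⊕0⊕0⊕0⊕1⊕0⊕0⊕0 = 1
Syndrome s8…s1 = 1111 → error at position 15.
Flip position 15: 101110000001000 → 101110000001001
Read data bits from positions 3,5,6,7,9,10,11,12,13,14,15: 11000001001

11000001001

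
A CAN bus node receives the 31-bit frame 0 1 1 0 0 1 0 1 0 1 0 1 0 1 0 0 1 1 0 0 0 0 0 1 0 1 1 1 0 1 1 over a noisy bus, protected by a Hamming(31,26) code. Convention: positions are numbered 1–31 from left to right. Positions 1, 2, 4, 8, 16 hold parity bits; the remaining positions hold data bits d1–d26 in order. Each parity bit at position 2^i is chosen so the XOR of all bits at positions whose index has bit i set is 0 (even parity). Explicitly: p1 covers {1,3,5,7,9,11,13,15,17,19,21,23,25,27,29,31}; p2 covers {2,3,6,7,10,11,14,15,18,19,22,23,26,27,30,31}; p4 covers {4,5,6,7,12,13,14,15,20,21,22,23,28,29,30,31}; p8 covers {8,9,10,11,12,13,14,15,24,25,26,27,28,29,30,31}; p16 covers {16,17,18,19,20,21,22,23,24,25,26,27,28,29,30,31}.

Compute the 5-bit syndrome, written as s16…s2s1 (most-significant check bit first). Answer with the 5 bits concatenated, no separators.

00000

s1 (pos 1,3,5,7,9,11,13,15,17,19,21,23,25,27,29,31): 0⊕1⊕0⊕0⊕0⊕0⊕0⊕0⊕1⊕0⊕0⊕0⊕0⊕1⊕0⊕1 = 0
s2 (pos 2,3,6,7,10,11,14,15,18,19,22,23,26,27,30,31): 1⊕1⊕1⊕0⊕1⊕0⊕1⊕0⊕1⊕0⊕0⊕0⊕1⊕1⊕1⊕1 = 0
s4 (pos 4,5,6,7,12,13,14,15,20,21,22,23,28,29,30,31): 0⊕0⊕1⊕0⊕1⊕0⊕1⊕0⊕0⊕0⊕0⊕0⊕1⊕0⊕1⊕1 = 0
s8 (pos 8,9,10,11,12,13,14,15,24,25,26,27,28,29,30,31): 1⊕0⊕1⊕0⊕1⊕0⊕1⊕0⊕1⊕0⊕1⊕1⊕1⊕0⊕1⊕1 = 0
s16 (pos 16,17,18,19,20,21,22,23,24,25,26,27,28,29,30,31): 0⊕1⊕1⊕0⊕0⊕0⊕0⊕0⊕1⊕0⊕1⊕1⊕1⊕0⊕1⊕1 = 0
Syndrome s16…s1 = 00000 → no error.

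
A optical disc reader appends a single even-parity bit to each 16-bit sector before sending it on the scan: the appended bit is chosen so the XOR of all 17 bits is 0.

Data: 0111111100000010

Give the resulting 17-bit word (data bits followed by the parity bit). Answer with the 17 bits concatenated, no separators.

XOR of the 16 data bits: 0⊕1⊕1⊕1⊕1⊕1⊕1⊕1⊕0⊕0⊕0⊕0⊕0⊕0⊕1⊕0 = 0
Parity bit = 0 (so all 17 bits XOR to 0).

01111111000000100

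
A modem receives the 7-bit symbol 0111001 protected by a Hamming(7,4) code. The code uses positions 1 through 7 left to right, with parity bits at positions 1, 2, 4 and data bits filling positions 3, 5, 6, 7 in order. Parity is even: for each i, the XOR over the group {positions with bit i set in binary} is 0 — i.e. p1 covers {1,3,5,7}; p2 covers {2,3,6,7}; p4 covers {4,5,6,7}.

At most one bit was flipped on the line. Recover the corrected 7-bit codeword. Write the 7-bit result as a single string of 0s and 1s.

0011001

s1 (pos 1,3,5,7): 0⊕1⊕0⊕1 = 0
s2 (pos 2,3,6,7): 1⊕1⊕0⊕1 = 1
s4 (pos 4,5,6,7): 1⊕0⊕0⊕1 = 0
Syndrome s4…s1 = 010 → error at position 2.
Flip position 2: 0111001 → 0011001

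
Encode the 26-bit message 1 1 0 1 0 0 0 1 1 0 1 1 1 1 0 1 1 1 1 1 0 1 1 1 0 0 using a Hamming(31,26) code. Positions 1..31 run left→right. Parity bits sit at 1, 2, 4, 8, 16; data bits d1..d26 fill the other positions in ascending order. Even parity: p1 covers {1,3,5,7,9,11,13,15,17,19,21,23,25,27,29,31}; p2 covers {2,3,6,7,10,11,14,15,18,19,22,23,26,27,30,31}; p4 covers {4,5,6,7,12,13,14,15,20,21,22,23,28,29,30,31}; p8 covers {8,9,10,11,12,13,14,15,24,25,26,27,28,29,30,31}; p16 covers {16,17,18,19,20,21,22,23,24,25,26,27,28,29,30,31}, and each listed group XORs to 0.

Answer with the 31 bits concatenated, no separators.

Place data at non-parity positions: p1 p2 1 p4 1 0 1 p8 0 0 0 1 1 0 1 p16 1 1 1 0 1 1 1 1 1 0 1 1 1 0 0
p1 (pos 1,3,5,7,9,11,13,15,17,19,21,23,25,27,29,31): XOR of data positions = 1⊕1⊕1⊕0⊕0⊕1⊕1⊕1⊕1⊕1⊕1⊕1⊕1⊕1⊕0 = 0
p2 (pos 2,3,6,7,10,11,14,15,18,19,22,23,26,27,30,31): XOR of data positions = 1⊕0⊕1⊕0⊕0⊕0⊕1⊕1⊕1⊕1⊕1⊕0⊕1⊕0⊕0 = 0
p4 (pos 4,5,6,7,12,13,14,15,20,21,22,23,28,29,30,31): XOR of data positions = 1⊕0⊕1⊕1⊕1⊕0⊕1⊕0⊕1⊕1⊕1⊕1⊕1⊕0⊕0 = 0
p8 (pos 8,9,10,11,12,13,14,15,24,25,26,27,28,29,30,31): XOR of data positions = 0⊕0⊕0⊕1⊕1⊕0⊕1⊕1⊕1⊕0⊕1⊕1⊕1⊕0⊕0 = 0
p16 (pos 16,17,18,19,20,21,22,23,24,25,26,27,28,29,30,31): XOR of data positions = 1⊕1⊕1⊕0⊕1⊕1⊕1⊕1⊕1⊕0⊕1⊕1⊕1⊕0⊕0 = 1
Codeword: 0010101000011011111011111011100

0010101000011011111011111011100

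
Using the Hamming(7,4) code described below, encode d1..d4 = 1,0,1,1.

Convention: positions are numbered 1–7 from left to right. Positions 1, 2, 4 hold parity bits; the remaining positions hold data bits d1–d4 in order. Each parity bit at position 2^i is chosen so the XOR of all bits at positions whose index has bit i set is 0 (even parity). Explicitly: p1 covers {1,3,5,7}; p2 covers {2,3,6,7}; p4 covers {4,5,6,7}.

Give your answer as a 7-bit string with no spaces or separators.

Place data at non-parity positions: p1 p2 1 p4 0 1 1
p1 (pos 1,3,5,7): XOR of data positions = 1⊕0⊕1 = 0
p2 (pos 2,3,6,7): XOR of data positions = 1⊕1⊕1 = 1
p4 (pos 4,5,6,7): XOR of data positions = 0⊕1⊕1 = 0
Codeword: 0110011

0110011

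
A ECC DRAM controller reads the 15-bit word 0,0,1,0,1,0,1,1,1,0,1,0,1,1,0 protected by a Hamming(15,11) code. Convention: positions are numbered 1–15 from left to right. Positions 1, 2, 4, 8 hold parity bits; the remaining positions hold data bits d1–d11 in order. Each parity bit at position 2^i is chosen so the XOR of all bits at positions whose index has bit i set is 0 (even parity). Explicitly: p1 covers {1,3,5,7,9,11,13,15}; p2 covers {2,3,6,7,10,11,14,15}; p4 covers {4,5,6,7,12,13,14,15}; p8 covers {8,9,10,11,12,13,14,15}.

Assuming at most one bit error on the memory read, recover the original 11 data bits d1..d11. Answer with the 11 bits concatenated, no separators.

s1 (pos 1,3,5,7,9,11,13,15): 0⊕1⊕1⊕1⊕1⊕1⊕1⊕0 = 0
s2 (pos 2,3,6,7,10,11,14,15): 0⊕1⊕0⊕1⊕0⊕1⊕1⊕0 = 0
s4 (pos 4,5,6,7,12,13,14,15): 0⊕1⊕0⊕1⊕0⊕1⊕1⊕0 = 0
s8 (pos 8,9,10,11,12,13,14,15): 1⊕1⊕0⊕1⊕0⊕1⊕1⊕0 = 1
Syndrome s8…s1 = 1000 → error at position 8.
Flip position 8: 001010111010110 → 001010101010110
Read data bits from positions 3,5,6,7,9,10,11,12,13,14,15: 11011010110

11011010110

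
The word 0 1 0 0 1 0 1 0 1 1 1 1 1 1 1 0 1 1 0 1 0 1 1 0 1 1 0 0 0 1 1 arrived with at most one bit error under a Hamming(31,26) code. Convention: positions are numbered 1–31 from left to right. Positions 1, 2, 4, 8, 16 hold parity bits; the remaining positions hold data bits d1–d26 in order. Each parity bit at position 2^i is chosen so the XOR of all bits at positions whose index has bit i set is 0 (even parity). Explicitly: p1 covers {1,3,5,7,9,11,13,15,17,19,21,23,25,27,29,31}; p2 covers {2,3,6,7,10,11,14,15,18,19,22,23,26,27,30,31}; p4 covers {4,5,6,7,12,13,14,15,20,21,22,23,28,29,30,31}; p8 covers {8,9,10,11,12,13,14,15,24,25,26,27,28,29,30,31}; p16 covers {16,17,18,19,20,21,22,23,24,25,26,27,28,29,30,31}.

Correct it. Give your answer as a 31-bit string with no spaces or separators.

s1 (pos 1,3,5,7,9,11,13,15,17,19,21,23,25,27,29,31): 0⊕0⊕1⊕1⊕1⊕1⊕1⊕1⊕1⊕0⊕0⊕1⊕1⊕0⊕0⊕1 = 0
s2 (pos 2,3,6,7,10,11,14,15,18,19,22,23,26,27,30,31): 1⊕0⊕0⊕1⊕1⊕1⊕1⊕1⊕1⊕0⊕1⊕1⊕1⊕0⊕1⊕1 = 0
s4 (pos 4,5,6,7,12,13,14,15,20,21,22,23,28,29,30,31): 0⊕1⊕0⊕1⊕1⊕1⊕1⊕1⊕1⊕0⊕1⊕1⊕0⊕0⊕1⊕1 = 1
s8 (pos 8,9,10,11,12,13,14,15,24,25,26,27,28,29,30,31): 0⊕1⊕1⊕1⊕1⊕1⊕1⊕1⊕0⊕1⊕1⊕0⊕0⊕0⊕1⊕1 = 1
s16 (pos 16,17,18,19,20,21,22,23,24,25,26,27,28,29,30,31): 0⊕1⊕1⊕0⊕1⊕0⊕1⊕1⊕0⊕1⊕1⊕0⊕0⊕0⊕1⊕1 = 1
Syndrome s16…s1 = 11100 → error at position 28.
Flip position 28: 0100101011111110110101101100011 → 0100101011111110110101101101011

0100101011111110110101101101011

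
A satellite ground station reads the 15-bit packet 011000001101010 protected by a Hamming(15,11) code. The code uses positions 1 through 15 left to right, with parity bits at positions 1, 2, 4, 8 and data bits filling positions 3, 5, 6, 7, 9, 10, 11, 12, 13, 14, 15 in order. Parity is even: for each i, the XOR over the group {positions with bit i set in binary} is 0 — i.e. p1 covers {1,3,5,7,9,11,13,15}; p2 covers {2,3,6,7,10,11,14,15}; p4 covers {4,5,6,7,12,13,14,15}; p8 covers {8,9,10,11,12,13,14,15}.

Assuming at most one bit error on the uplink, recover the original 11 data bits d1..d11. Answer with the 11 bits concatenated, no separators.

s1 (pos 1,3,5,7,9,11,13,15): 0⊕1⊕0⊕0⊕1⊕0⊕0⊕0 = 0
s2 (pos 2,3,6,7,10,11,14,15): 1⊕1⊕0⊕0⊕1⊕0⊕1⊕0 = 0
s4 (pos 4,5,6,7,12,13,14,15): 0⊕0⊕0⊕0⊕1⊕0⊕1⊕0 = 0
s8 (pos 8,9,10,11,12,13,14,15): 0⊕1⊕1⊕0⊕1⊕0⊕1⊕0 = 0
Syndrome s8…s1 = 0000 → no error.
Read data bits from positions 3,5,6,7,9,10,11,12,13,14,15: 10001101010

10001101010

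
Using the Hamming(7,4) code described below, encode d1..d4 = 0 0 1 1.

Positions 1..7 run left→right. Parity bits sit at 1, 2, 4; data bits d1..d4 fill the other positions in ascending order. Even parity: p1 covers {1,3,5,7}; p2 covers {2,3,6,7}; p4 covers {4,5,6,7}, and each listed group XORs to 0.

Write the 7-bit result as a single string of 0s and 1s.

1000011

Place data at non-parity positions: p1 p2 0 p4 0 1 1
p1 (pos 1,3,5,7): XOR of data positions = 0⊕0⊕1 = 1
p2 (pos 2,3,6,7): XOR of data positions = 0⊕1⊕1 = 0
p4 (pos 4,5,6,7): XOR of data positions = 0⊕1⊕1 = 0
Codeword: 1000011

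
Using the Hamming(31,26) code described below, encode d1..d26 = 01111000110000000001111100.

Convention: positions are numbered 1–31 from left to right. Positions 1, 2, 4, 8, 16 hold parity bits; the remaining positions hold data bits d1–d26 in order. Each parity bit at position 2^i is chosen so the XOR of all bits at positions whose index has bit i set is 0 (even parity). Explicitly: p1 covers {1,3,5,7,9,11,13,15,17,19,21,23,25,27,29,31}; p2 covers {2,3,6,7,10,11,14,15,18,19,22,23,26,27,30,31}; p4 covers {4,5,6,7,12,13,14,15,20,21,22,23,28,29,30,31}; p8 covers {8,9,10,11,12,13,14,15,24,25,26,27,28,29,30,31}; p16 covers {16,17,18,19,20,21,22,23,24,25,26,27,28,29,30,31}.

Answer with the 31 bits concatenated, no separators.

1101111010001101000000001111100

Place data at non-parity positions: p1 p2 0 p4 1 1 1 p8 1 0 0 0 1 1 0 p16 0 0 0 0 0 0 0 0 1 1 1 1 1 0 0
p1 (pos 1,3,5,7,9,11,13,15,17,19,21,23,25,27,29,31): XOR of data positions = 0⊕1⊕1⊕1⊕0⊕1⊕0⊕0⊕0⊕0⊕0⊕1⊕1⊕1⊕0 = 1
p2 (pos 2,3,6,7,10,11,14,15,18,19,22,23,26,27,30,31): XOR of data positions = 0⊕1⊕1⊕0⊕0⊕1⊕0⊕0⊕0⊕0⊕0⊕1⊕1⊕0⊕0 = 1
p4 (pos 4,5,6,7,12,13,14,15,20,21,22,23,28,29,30,31): XOR of data positions = 1⊕1⊕1⊕0⊕1⊕1⊕0⊕0⊕0⊕0⊕0⊕1⊕1⊕0⊕0 = 1
p8 (pos 8,9,10,11,12,13,14,15,24,25,26,27,28,29,30,31): XOR of data positions = 1⊕0⊕0⊕0⊕1⊕1⊕0⊕0⊕1⊕1⊕1⊕1⊕1⊕0⊕0 = 0
p16 (pos 16,17,18,19,20,21,22,23,24,25,26,27,28,29,30,31): XOR of data positions = 0⊕0⊕0⊕0⊕0⊕0⊕0⊕0⊕1⊕1⊕1⊕1⊕1⊕0⊕0 = 1
Codeword: 1101111010001101000000001111100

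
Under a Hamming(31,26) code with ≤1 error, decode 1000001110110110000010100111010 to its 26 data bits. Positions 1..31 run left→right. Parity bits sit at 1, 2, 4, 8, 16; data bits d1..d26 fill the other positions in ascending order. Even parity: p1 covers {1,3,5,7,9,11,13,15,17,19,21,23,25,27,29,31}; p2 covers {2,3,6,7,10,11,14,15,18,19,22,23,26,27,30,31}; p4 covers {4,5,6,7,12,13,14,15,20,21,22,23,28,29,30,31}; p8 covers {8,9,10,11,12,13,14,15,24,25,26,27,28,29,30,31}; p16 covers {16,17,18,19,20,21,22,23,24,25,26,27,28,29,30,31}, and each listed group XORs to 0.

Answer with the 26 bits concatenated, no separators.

00011011011000010100111010

s1 (pos 1,3,5,7,9,11,13,15,17,19,21,23,25,27,29,31): 1⊕0⊕0⊕1⊕1⊕1⊕0⊕1⊕0⊕0⊕1⊕1⊕0⊕1⊕0⊕0 = 0
s2 (pos 2,3,6,7,10,11,14,15,18,19,22,23,26,27,30,31): 0⊕0⊕0⊕1⊕0⊕1⊕1⊕1⊕0⊕0⊕0⊕1⊕1⊕1⊕1⊕0 = 0
s4 (pos 4,5,6,7,12,13,14,15,20,21,22,23,28,29,30,31): 0⊕0⊕0⊕1⊕1⊕0⊕1⊕1⊕0⊕1⊕0⊕1⊕1⊕0⊕1⊕0 = 0
s8 (pos 8,9,10,11,12,13,14,15,24,25,26,27,28,29,30,31): 1⊕1⊕0⊕1⊕1⊕0⊕1⊕1⊕0⊕0⊕1⊕1⊕1⊕0⊕1⊕0 = 0
s16 (pos 16,17,18,19,20,21,22,23,24,25,26,27,28,29,30,31): 0⊕0⊕0⊕0⊕0⊕1⊕0⊕1⊕0⊕0⊕1⊕1⊕1⊕0⊕1⊕0 = 0
Syndrome s16…s1 = 00000 → no error.
Read data bits from positions 3,5,6,7,9,10,11,12,13,14,15,17,18,19,20,21,22,23,24,25,26,27,28,29,30,31: 00011011011000010100111010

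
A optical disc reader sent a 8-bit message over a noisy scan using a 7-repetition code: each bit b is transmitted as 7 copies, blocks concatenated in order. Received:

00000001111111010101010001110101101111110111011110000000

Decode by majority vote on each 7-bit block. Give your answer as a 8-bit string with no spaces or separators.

01011110

Block 1 (0000000): 0 ones → 0
Block 2 (1111111): 7 ones → 1
Block 3 (0101010): 3 ones → 0
Block 4 (1000111): 4 ones → 1
Block 5 (0101101): 4 ones → 1
Block 6 (1111101): 6 ones → 1
Block 7 (1101111): 6 ones → 1
Block 8 (0000000): 0 ones → 0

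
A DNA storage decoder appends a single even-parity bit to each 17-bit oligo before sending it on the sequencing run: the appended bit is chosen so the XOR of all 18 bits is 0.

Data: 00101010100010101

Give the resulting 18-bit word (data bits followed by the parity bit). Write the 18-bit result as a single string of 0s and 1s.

001010101000101011

XOR of the 17 data bits: 0⊕0⊕1⊕0⊕1⊕0⊕1⊕0⊕1⊕0⊕0⊕0⊕1⊕0⊕1⊕0⊕1 = 1
Parity bit = 1 (so all 18 bits XOR to 0).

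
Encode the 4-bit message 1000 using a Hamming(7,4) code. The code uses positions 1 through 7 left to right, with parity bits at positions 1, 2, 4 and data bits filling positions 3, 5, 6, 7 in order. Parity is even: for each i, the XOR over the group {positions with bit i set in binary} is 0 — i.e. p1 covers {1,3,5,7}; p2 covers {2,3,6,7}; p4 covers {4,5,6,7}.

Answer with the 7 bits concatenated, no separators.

Place data at non-parity positions: p1 p2 1 p4 0 0 0
p1 (pos 1,3,5,7): XOR of data positions = 1⊕0⊕0 = 1
p2 (pos 2,3,6,7): XOR of data positions = 1⊕0⊕0 = 1
p4 (pos 4,5,6,7): XOR of data positions = 0⊕0⊕0 = 0
Codeword: 1110000

1110000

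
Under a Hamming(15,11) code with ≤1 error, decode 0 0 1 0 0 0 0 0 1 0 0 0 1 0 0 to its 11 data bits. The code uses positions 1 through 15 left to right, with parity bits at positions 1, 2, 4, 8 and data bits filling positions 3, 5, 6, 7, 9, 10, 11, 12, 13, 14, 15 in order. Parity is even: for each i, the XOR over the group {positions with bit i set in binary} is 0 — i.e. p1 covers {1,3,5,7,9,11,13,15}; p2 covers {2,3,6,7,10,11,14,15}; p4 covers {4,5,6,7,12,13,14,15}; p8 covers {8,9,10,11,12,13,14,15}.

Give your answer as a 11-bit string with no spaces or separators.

s1 (pos 1,3,5,7,9,11,13,15): 0⊕1⊕0⊕0⊕1⊕0⊕1⊕0 = 1
s2 (pos 2,3,6,7,10,11,14,15): 0⊕1⊕0⊕0⊕0⊕0⊕0⊕0 = 1
s4 (pos 4,5,6,7,12,13,14,15): 0⊕0⊕0⊕0⊕0⊕1⊕0⊕0 = 1
s8 (pos 8,9,10,11,12,13,14,15): 0⊕1⊕0⊕0⊕0⊕1⊕0⊕0 = 0
Syndrome s8…s1 = 0111 → error at position 7.
Flip position 7: 001000001000100 → 001000101000100
Read data bits from positions 3,5,6,7,9,10,11,12,13,14,15: 10011000100

10011000100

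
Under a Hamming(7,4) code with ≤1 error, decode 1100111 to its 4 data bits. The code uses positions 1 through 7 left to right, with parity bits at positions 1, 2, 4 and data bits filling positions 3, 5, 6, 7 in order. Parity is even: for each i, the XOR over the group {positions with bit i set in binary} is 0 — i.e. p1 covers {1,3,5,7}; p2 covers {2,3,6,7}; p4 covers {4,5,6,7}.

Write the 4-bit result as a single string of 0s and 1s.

s1 (pos 1,3,5,7): 1⊕0⊕1⊕1 = 1
s2 (pos 2,3,6,7): 1⊕0⊕1⊕1 = 1
s4 (pos 4,5,6,7): 0⊕1⊕1⊕1 = 1
Syndrome s4…s1 = 111 → error at position 7.
Flip position 7: 1100111 → 1100110
Read data bits from positions 3,5,6,7: 0110

0110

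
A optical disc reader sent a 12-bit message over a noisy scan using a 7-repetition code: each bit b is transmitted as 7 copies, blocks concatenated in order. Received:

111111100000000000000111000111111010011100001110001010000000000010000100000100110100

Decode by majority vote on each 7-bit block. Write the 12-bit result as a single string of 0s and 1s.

Block 1 (1111111): 7 ones → 1
Block 2 (0000000): 0 ones → 0
Block 3 (0000000): 0 ones → 0
Block 4 (1110001): 4 ones → 1
Block 5 (1111101): 6 ones → 1
Block 6 (0011100): 3 ones → 0
Block 7 (0011100): 3 ones → 0
Block 8 (0101000): 2 ones → 0
Block 9 (0000000): 0 ones → 0
Block 10 (0100001): 2 ones → 0
Block 11 (0000010): 1 one → 0
Block 12 (0110100): 3 ones → 0

100110000000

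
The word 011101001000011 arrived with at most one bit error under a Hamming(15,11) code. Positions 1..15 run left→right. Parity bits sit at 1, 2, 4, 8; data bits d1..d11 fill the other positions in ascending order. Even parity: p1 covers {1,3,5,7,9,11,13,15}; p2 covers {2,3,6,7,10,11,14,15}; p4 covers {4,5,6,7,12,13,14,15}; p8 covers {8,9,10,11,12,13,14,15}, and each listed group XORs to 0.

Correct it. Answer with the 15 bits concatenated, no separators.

011101001010011

s1 (pos 1,3,5,7,9,11,13,15): 0⊕1⊕0⊕0⊕1⊕0⊕0⊕1 = 1
s2 (pos 2,3,6,7,10,11,14,15): 1⊕1⊕1⊕0⊕0⊕0⊕1⊕1 = 1
s4 (pos 4,5,6,7,12,13,14,15): 1⊕0⊕1⊕0⊕0⊕0⊕1⊕1 = 0
s8 (pos 8,9,10,11,12,13,14,15): 0⊕1⊕0⊕0⊕0⊕0⊕1⊕1 = 1
Syndrome s8…s1 = 1011 → error at position 11.
Flip position 11: 011101001000011 → 011101001010011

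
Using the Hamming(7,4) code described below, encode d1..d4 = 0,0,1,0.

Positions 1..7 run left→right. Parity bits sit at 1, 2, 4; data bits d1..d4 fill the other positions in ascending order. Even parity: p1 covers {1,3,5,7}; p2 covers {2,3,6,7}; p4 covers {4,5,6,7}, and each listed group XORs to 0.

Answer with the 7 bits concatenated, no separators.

0101010

Place data at non-parity positions: p1 p2 0 p4 0 1 0
p1 (pos 1,3,5,7): XOR of data positions = 0⊕0⊕0 = 0
p2 (pos 2,3,6,7): XOR of data positions = 0⊕1⊕0 = 1
p4 (pos 4,5,6,7): XOR of data positions = 0⊕1⊕0 = 1
Codeword: 0101010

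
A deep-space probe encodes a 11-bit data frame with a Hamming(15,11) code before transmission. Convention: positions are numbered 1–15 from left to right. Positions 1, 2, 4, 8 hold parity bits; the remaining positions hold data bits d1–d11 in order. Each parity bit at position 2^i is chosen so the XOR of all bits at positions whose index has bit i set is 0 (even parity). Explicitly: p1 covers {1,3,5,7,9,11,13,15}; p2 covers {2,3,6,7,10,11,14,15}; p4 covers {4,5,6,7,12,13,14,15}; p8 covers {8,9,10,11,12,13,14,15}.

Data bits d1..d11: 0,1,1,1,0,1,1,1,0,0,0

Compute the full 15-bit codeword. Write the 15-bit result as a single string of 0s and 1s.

100011110111000

Place data at non-parity positions: p1 p2 0 p4 1 1 1 p8 0 1 1 1 0 0 0
p1 (pos 1,3,5,7,9,11,13,15): XOR of data positions = 0⊕1⊕1⊕0⊕1⊕0⊕0 = 1
p2 (pos 2,3,6,7,10,11,14,15): XOR of data positions = 0⊕1⊕1⊕1⊕1⊕0⊕0 = 0
p4 (pos 4,5,6,7,12,13,14,15): XOR of data positions = 1⊕1⊕1⊕1⊕0⊕0⊕0 = 0
p8 (pos 8,9,10,11,12,13,14,15): XOR of data positions = 0⊕1⊕1⊕1⊕0⊕0⊕0 = 1
Codeword: 100011110111000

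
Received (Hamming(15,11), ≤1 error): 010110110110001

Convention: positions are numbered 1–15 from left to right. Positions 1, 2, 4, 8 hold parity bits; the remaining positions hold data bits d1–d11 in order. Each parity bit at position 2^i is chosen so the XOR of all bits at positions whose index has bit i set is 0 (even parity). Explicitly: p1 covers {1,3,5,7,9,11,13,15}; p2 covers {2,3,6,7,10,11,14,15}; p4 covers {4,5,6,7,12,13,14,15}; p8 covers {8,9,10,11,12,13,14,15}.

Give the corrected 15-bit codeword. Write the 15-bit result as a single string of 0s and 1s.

s1 (pos 1,3,5,7,9,11,13,15): 0⊕0⊕1⊕1⊕0⊕1⊕0⊕1 = 0
s2 (pos 2,3,6,7,10,11,14,15): 1⊕0⊕0⊕1⊕1⊕1⊕0⊕1 = 1
s4 (pos 4,5,6,7,12,13,14,15): 1⊕1⊕0⊕1⊕0⊕0⊕0⊕1 = 0
s8 (pos 8,9,10,11,12,13,14,15): 1⊕0⊕1⊕1⊕0⊕0⊕0⊕1 = 0
Syndrome s8…s1 = 0010 → error at position 2.
Flip position 2: 010110110110001 → 000110110110001

000110110110001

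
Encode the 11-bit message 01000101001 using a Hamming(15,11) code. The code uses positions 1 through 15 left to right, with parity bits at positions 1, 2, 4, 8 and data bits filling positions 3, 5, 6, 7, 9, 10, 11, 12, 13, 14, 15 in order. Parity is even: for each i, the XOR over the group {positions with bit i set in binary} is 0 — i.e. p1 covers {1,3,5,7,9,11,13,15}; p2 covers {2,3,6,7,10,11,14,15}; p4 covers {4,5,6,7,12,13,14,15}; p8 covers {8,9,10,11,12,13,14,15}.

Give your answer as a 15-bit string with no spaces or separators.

000110010101001

Place data at non-parity positions: p1 p2 0 p4 1 0 0 p8 0 1 0 1 0 0 1
p1 (pos 1,3,5,7,9,11,13,15): XOR of data positions = 0⊕1⊕0⊕0⊕0⊕0⊕1 = 0
p2 (pos 2,3,6,7,10,11,14,15): XOR of data positions = 0⊕0⊕0⊕1⊕0⊕0⊕1 = 0
p4 (pos 4,5,6,7,12,13,14,15): XOR of data positions = 1⊕0⊕0⊕1⊕0⊕0⊕1 = 1
p8 (pos 8,9,10,11,12,13,14,15): XOR of data positions = 0⊕1⊕0⊕1⊕0⊕0⊕1 = 1
Codeword: 000110010101001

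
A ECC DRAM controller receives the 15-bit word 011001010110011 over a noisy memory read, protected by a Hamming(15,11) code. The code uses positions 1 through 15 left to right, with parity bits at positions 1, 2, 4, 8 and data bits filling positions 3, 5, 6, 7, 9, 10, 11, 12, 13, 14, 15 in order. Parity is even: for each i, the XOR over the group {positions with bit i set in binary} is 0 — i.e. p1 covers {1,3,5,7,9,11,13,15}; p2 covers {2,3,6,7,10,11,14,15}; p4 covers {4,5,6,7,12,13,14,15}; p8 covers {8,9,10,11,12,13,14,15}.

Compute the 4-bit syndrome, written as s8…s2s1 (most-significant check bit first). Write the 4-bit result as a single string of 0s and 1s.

1111

s1 (pos 1,3,5,7,9,11,13,15): 0⊕1⊕0⊕0⊕0⊕1⊕0⊕1 = 1
s2 (pos 2,3,6,7,10,11,14,15): 1⊕1⊕1⊕0⊕1⊕1⊕1⊕1 = 1
s4 (pos 4,5,6,7,12,13,14,15): 0⊕0⊕1⊕0⊕0⊕0⊕1⊕1 = 1
s8 (pos 8,9,10,11,12,13,14,15): 1⊕0⊕1⊕1⊕0⊕0⊕1⊕1 = 1
Syndrome s8…s1 = 1111 → error at position 15.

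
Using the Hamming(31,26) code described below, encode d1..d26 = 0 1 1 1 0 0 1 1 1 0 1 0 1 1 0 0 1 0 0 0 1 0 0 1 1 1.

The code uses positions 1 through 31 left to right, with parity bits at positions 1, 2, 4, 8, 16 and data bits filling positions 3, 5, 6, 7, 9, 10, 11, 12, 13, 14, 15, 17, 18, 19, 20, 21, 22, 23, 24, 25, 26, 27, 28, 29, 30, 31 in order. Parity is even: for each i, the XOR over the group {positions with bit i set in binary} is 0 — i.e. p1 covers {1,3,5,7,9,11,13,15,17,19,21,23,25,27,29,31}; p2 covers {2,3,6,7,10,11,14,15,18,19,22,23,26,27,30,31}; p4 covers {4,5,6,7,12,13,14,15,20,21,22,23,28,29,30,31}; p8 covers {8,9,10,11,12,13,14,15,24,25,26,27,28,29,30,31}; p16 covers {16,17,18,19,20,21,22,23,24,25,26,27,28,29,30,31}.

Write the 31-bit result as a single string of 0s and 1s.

Place data at non-parity positions: p1 p2 0 p4 1 1 1 p8 0 0 1 1 1 0 1 p16 0 1 1 0 0 1 0 0 0 1 0 0 1 1 1
p1 (pos 1,3,5,7,9,11,13,15,17,19,21,23,25,27,29,31): XOR of data positions = 0⊕1⊕1⊕0⊕1⊕1⊕1⊕0⊕1⊕0⊕0⊕0⊕0⊕1⊕1 = 0
p2 (pos 2,3,6,7,10,11,14,15,18,19,22,23,26,27,30,31): XOR of data positions = 0⊕1⊕1⊕0⊕1⊕0⊕1⊕1⊕1⊕1⊕0⊕1⊕0⊕1⊕1 = 0
p4 (pos 4,5,6,7,12,13,14,15,20,21,22,23,28,29,30,31): XOR of data positions = 1⊕1⊕1⊕1⊕1⊕0⊕1⊕0⊕0⊕1⊕0⊕0⊕1⊕1⊕1 = 0
p8 (pos 8,9,10,11,12,13,14,15,24,25,26,27,28,29,30,31): XOR of data positions = 0⊕0⊕1⊕1⊕1⊕0⊕1⊕0⊕0⊕1⊕0⊕0⊕1⊕1⊕1 = 0
p16 (pos 16,17,18,19,20,21,22,23,24,25,26,27,28,29,30,31): XOR of data positions = 0⊕1⊕1⊕0⊕0⊕1⊕0⊕0⊕0⊕1⊕0⊕0⊕1⊕1⊕1 = 1
Codeword: 0000111000111011011001000100111

0000111000111011011001000100111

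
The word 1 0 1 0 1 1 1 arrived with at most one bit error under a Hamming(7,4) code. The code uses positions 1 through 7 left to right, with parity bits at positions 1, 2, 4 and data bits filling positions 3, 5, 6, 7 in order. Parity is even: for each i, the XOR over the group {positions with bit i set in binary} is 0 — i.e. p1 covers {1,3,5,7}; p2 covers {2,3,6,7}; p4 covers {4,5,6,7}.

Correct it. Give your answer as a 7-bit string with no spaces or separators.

s1 (pos 1,3,5,7): 1⊕1⊕1⊕1 = 0
s2 (pos 2,3,6,7): 0⊕1⊕1⊕1 = 1
s4 (pos 4,5,6,7): 0⊕1⊕1⊕1 = 1
Syndrome s4…s1 = 110 → error at position 6.
Flip position 6: 1010111 → 1010101

1010101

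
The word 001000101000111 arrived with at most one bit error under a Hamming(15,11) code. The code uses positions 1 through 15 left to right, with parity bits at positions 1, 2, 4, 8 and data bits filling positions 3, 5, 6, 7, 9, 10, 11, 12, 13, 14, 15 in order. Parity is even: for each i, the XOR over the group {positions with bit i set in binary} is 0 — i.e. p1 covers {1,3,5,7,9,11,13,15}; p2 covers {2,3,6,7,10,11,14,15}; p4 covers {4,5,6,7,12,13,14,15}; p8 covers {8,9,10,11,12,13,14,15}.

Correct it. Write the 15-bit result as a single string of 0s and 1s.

101000101000111

s1 (pos 1,3,5,7,9,11,13,15): 0⊕1⊕0⊕1⊕1⊕0⊕1⊕1 = 1
s2 (pos 2,3,6,7,10,11,14,15): 0⊕1⊕0⊕1⊕0⊕0⊕1⊕1 = 0
s4 (pos 4,5,6,7,12,13,14,15): 0⊕0⊕0⊕1⊕0⊕1⊕1⊕1 = 0
s8 (pos 8,9,10,11,12,13,14,15): 0⊕1⊕0⊕0⊕0⊕1⊕1⊕1 = 0
Syndrome s8…s1 = 0001 → error at position 1.
Flip position 1: 001000101000111 → 101000101000111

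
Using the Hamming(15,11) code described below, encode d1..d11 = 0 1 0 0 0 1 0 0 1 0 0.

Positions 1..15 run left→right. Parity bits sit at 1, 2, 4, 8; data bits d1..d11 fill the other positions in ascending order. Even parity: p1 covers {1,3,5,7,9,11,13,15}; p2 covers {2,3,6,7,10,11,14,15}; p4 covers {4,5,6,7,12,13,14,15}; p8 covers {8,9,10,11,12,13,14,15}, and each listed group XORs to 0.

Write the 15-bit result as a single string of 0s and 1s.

Place data at non-parity positions: p1 p2 0 p4 1 0 0 p8 0 1 0 0 1 0 0
p1 (pos 1,3,5,7,9,11,13,15): XOR of data positions = 0⊕1⊕0⊕0⊕0⊕1⊕0 = 0
p2 (pos 2,3,6,7,10,11,14,15): XOR of data positions = 0⊕0⊕0⊕1⊕0⊕0⊕0 = 1
p4 (pos 4,5,6,7,12,13,14,15): XOR of data positions = 1⊕0⊕0⊕0⊕1⊕0⊕0 = 0
p8 (pos 8,9,10,11,12,13,14,15): XOR of data positions = 0⊕1⊕0⊕0⊕1⊕0⊕0 = 0
Codeword: 010010000100100

010010000100100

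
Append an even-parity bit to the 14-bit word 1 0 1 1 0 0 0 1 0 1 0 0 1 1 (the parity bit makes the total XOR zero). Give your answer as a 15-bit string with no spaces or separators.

101100010100111

XOR of the 14 data bits: 1⊕0⊕1⊕1⊕0⊕0⊕0⊕1⊕0⊕1⊕0⊕0⊕1⊕1 = 1
Parity bit = 1 (so all 15 bits XOR to 0).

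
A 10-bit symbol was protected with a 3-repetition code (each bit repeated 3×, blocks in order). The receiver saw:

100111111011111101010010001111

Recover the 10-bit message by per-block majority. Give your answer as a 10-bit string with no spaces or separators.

0111110001

Block 1 (100): 1 one → 0
Block 2 (111): 3 ones → 1
Block 3 (111): 3 ones → 1
Block 4 (011): 2 ones → 1
Block 5 (111): 3 ones → 1
Block 6 (101): 2 ones → 1
Block 7 (010): 1 one → 0
Block 8 (010): 1 one → 0
Block 9 (001): 1 one → 0
Block 10 (111): 3 ones → 1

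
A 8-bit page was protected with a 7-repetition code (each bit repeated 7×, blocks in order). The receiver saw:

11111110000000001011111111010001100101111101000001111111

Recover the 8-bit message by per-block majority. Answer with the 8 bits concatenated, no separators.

Block 1 (1111111): 7 ones → 1
Block 2 (0000000): 0 ones → 0
Block 3 (0010111): 4 ones → 1
Block 4 (1111101): 6 ones → 1
Block 5 (0001100): 2 ones → 0
Block 6 (1011111): 6 ones → 1
Block 7 (0100000): 1 one → 0
Block 8 (1111111): 7 ones → 1

10110101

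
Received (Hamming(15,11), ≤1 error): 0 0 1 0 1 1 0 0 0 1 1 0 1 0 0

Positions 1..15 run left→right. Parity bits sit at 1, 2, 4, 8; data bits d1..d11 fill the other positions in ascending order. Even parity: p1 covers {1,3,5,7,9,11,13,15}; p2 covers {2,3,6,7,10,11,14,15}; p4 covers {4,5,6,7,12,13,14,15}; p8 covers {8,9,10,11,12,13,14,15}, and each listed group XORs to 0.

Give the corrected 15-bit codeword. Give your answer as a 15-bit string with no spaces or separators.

001011000111100

s1 (pos 1,3,5,7,9,11,13,15): 0⊕1⊕1⊕0⊕0⊕1⊕1⊕0 = 0
s2 (pos 2,3,6,7,10,11,14,15): 0⊕1⊕1⊕0⊕1⊕1⊕0⊕0 = 0
s4 (pos 4,5,6,7,12,13,14,15): 0⊕1⊕1⊕0⊕0⊕1⊕0⊕0 = 1
s8 (pos 8,9,10,11,12,13,14,15): 0⊕0⊕1⊕1⊕0⊕1⊕0⊕0 = 1
Syndrome s8…s1 = 1100 → error at position 12.
Flip position 12: 001011000110100 → 001011000111100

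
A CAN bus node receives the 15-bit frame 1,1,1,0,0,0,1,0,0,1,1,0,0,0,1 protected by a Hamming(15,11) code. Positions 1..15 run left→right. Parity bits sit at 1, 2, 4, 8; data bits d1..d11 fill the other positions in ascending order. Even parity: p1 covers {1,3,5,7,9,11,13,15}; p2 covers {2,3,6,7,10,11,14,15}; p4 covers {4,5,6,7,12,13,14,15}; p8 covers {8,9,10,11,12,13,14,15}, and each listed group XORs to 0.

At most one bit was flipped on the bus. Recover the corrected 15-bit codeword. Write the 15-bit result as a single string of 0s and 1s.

111000101110001

s1 (pos 1,3,5,7,9,11,13,15): 1⊕1⊕0⊕1⊕0⊕1⊕0⊕1 = 1
s2 (pos 2,3,6,7,10,11,14,15): 1⊕1⊕0⊕1⊕1⊕1⊕0⊕1 = 0
s4 (pos 4,5,6,7,12,13,14,15): 0⊕0⊕0⊕1⊕0⊕0⊕0⊕1 = 0
s8 (pos 8,9,10,11,12,13,14,15): 0⊕0⊕1⊕1⊕0⊕0⊕0⊕1 = 1
Syndrome s8…s1 = 1001 → error at position 9.
Flip position 9: 111000100110001 → 111000101110001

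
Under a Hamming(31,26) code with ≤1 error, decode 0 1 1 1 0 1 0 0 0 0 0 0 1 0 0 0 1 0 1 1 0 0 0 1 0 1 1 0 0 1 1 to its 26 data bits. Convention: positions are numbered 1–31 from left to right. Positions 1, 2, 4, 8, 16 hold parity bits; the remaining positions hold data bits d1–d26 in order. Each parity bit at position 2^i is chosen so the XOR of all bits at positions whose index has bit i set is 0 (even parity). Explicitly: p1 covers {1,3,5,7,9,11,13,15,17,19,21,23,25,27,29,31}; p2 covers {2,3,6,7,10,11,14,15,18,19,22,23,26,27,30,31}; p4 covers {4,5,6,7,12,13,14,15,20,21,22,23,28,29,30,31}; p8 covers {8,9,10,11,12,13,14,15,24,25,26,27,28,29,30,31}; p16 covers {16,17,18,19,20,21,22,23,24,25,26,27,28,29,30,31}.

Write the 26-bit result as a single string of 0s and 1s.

s1 (pos 1,3,5,7,9,11,13,15,17,19,21,23,25,27,29,31): 0⊕1⊕0⊕0⊕0⊕0⊕1⊕0⊕1⊕1⊕0⊕0⊕0⊕1⊕0⊕1 = 0
s2 (pos 2,3,6,7,10,11,14,15,18,19,22,23,26,27,30,31): 1⊕1⊕1⊕0⊕0⊕0⊕0⊕0⊕0⊕1⊕0⊕0⊕1⊕1⊕1⊕1 = 0
s4 (pos 4,5,6,7,12,13,14,15,20,21,22,23,28,29,30,31): 1⊕0⊕1⊕0⊕0⊕1⊕0⊕0⊕1⊕0⊕0⊕0⊕0⊕0⊕1⊕1 = 0
s8 (pos 8,9,10,11,12,13,14,15,24,25,26,27,28,29,30,31): 0⊕0⊕0⊕0⊕0⊕1⊕0⊕0⊕1⊕0⊕1⊕1⊕0⊕0⊕1⊕1 = 0
s16 (pos 16,17,18,19,20,21,22,23,24,25,26,27,28,29,30,31): 0⊕1⊕0⊕1⊕1⊕0⊕0⊕0⊕1⊕0⊕1⊕1⊕0⊕0⊕1⊕1 = 0
Syndrome s16…s1 = 00000 → no error.
Read data bits from positions 3,5,6,7,9,10,11,12,13,14,15,17,18,19,20,21,22,23,24,25,26,27,28,29,30,31: 10100000100101100010110011

10100000100101100010110011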